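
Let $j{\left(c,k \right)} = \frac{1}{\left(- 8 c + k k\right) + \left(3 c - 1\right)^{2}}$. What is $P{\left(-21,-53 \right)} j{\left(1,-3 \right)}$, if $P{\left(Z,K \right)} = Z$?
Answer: $- \frac{21}{5} \approx -4.2$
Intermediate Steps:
$j{\left(c,k \right)} = \frac{1}{k^{2} + \left(-1 + 3 c\right)^{2} - 8 c}$ ($j{\left(c,k \right)} = \frac{1}{\left(- 8 c + k^{2}\right) + \left(-1 + 3 c\right)^{2}} = \frac{1}{\left(k^{2} - 8 c\right) + \left(-1 + 3 c\right)^{2}} = \frac{1}{k^{2} + \left(-1 + 3 c\right)^{2} - 8 c}$)
$P{\left(-21,-53 \right)} j{\left(1,-3 \right)} = - \frac{21}{\left(-3\right)^{2} + \left(-1 + 3 \cdot 1\right)^{2} - 8} = - \frac{21}{9 + \left(-1 + 3\right)^{2} - 8} = - \frac{21}{9 + 2^{2} - 8} = - \frac{21}{9 + 4 - 8} = - \frac{21}{5}$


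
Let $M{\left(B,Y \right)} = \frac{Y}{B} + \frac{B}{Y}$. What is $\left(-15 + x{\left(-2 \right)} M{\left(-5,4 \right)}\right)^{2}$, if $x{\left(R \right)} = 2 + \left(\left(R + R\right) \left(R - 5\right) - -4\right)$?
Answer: $\frac{717409}{100} \approx 7174.1$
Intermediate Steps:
$M{\left(B,Y \right)} = \frac{B}{Y} + \frac{Y}{B}$
$x{\left(R \right)} = 6 + 2 R \left(-5 + R\right)$ ($x{\left(R \right)} = 2 + \left(2 R \left(-5 + R\right) + 4\right) = 2 + \left(4 + 2 R \left(-5 + R\right)\right) = 6 + 2 R \left(-5 + R\right)$)
$\left(-15 + x{\left(-2 \right)} M{\left(-5,4 \right)}\right)^{2} = \left(-15 + \left(6 - -20 + 2 \left(-2\right)^{2}\right) \left(- \frac{5}{4} + \frac{4}{-5}\right)\right)^{2} = \left(-15 + \left(6 + 20 + 2 \cdot 4\right) \left(\left(-5\right) \frac{1}{4} + 4 \left(- \frac{1}{5}\right)\right)\right)^{2} = \left(-15 + \left(6 + 20 + 8\right) \left(- \frac{5}{4} - \frac{4}{5}\right)\right)^{2} = \left(-15 + 34 \left(- \frac{41}{20}\right)\right)^{2} = \left(-15 - \frac{697}{10}\right)^{2} = \left(- \frac{847}{10}\right)^{2} = \frac{717409}{100}$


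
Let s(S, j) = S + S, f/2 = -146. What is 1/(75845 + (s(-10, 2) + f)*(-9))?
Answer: 1/78653 ≈ 1.2714e-5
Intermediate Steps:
f = -292 (f = 2*(-146) = -292)
s(S, j) = 2*S
1/(75845 + (s(-10, 2) + f)*(-9)) = 1/(75845 + (2*(-10) - 292)*(-9)) = 1/(75845 + (-20 - 292)*(-9)) = 1/(75845 - 312*(-9)) = 1/(75845 + 2808) = 1/78653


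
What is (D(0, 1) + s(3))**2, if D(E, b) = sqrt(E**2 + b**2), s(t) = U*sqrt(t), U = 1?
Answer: (1 + sqrt(3))**2 ≈ 7.4641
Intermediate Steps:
s(t) = sqrt(t) (s(t) = 1*sqrt(t) = sqrt(t))
(D(0, 1) + s(3))**2 = (sqrt(0**2 + 1**2) + sqrt(3))**2 = (sqrt(0 + 1) + sqrt(3))**2 = (sqrt(1) + sqrt(3))**2 = (1 + sqrt(3))**2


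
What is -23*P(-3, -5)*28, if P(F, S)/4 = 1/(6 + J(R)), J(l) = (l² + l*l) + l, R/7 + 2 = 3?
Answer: -2576/111 ≈ -23.207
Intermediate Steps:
R = 7 (R = -14 + 7*3 = -14 + 21 = 7)
J(l) = l + 2*l² (J(l) = (l² + l²) + l = 2*l² + l = l + 2*l²)
P(F, S) = 4/111 (P(F, S) = 4/(6 + 7*(1 + 2*7)) = 4/(6 + 7*(1 + 14)) = 4/(6 + 7*15) = 4/(6 + 105) = 4/111)
-23*P(-3, -5)*28 = -23*4/111*28 = -92/111*28 = -2576/111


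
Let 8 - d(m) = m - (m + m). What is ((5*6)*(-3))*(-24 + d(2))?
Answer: 1260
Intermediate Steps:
d(m) = 8 + m (d(m) = 8 - (m - (m + m)) = 8 - (m - 2*m) = 8 - (-1)*m = 8 + m)
((5*6)*(-3))*(-24 + d(2)) = ((5*6)*(-3))*(-24 + (8 + 2)) = (30*(-3))*(-24 + 10) = -90*(-14) = 1260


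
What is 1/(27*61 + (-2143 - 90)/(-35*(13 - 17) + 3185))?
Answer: 475/782006 ≈ 0.00060741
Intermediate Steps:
1/(27*61 + (-2143 - 90)/(-35*(13 - 17) + 3185)) = 1/(1647 - 2233/(-35*(-4) + 3185)) = 1/(1647 - 2233/(140 + 3185)) = 1/(1647 - 2233/3325) = 1/(1647 - 2233*1/3325) = 1/(1647 - 319/475) = 1/(782006/475) = 475/782006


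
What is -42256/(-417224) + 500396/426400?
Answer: 545180719/427654600 ≈ 1.2748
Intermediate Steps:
-42256/(-417224) + 500396/426400 = -42256*(-1/417224) + 500396*(1/426400) = 5282/52153 + 9623/8200 = 545180719/427654600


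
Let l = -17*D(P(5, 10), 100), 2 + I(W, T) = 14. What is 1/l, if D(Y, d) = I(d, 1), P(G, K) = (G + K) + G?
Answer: -1/204 ≈ -0.0049020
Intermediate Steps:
I(W, T) = 12 (I(W, T) = -2 + 14 = 12)
P(G, K) = K + 2*G
D(Y, d) = 12
l = -204 (l = -17*12 = -204)
1/l = 1/(-204) = -1/204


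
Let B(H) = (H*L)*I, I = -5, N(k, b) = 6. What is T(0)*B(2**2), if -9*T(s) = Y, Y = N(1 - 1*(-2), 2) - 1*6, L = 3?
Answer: 0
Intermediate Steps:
Y = 0 (Y = 6 - 1*6 = 6 - 6 = 0)
T(s) = 0 (T(s) = -1/9*0 = 0)
B(H) = -15*H (B(H) = (H*3)*(-5) = (3*H)*(-5) = -15*H)
T(0)*B(2**2) = 0*(-15*2**2) = 0*(-15*4) = 0*(-60) = 0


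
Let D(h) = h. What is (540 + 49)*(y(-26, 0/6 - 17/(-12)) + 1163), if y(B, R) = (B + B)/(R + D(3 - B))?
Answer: 249660019/365 ≈ 6.8400e+5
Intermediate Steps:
y(B, R) = 2*B/(3 + R - B) (y(B, R) = (B + B)/(R + (3 - B)) = (2*B)/(3 + R - B) = 2*B/(3 + R - B))
(540 + 49)*(y(-26, 0/6 - 17/(-12)) + 1163) = (540 + 49)*(2*(-26)/(3 + (0/6 - 17/(-12)) - 1*(-26)) + 1163) = 589*(2*(-26)/(3 + (0*(⅙) - 17*(-1/12)) + 26) + 1163) = 589*(2*(-26)/(3 + (0 + 17/12) + 26) + 1163) = 589*(2*(-26)/(3 + 17/12 + 26) + 1163) = 589*(2*(-26)/(365/12) + 1163) = 589*(2*(-26)*(12/365) + 1163) = 589*(-624/365 + 1163) = 589*(423871/365) = 249660019/365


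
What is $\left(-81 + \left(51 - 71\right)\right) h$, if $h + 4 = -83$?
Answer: $8787$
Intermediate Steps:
$h = -87$ ($h = -4 - 83 = -87$)
$\left(-81 + \left(51 - 71\right)\right) h = \left(-81 + \left(51 - 71\right)\right) \left(-87\right) = \left(-81 - 20\right) \left(-87\right) = \left(-101\right) \left(-87\right) = 8787$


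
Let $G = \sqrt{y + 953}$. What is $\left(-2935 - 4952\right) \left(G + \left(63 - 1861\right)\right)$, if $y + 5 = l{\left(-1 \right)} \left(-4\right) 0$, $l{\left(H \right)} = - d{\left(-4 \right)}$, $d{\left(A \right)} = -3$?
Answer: $14180826 - 15774 \sqrt{237} \approx 1.3938 \cdot 10^{7}$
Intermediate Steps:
$l{\left(H \right)} = 3$ ($l{\left(H \right)} = \left(-1\right) \left(-3\right) = 3$)
$y = -5$ ($y = -5 + 3 \left(-4\right) 0 = -5 - 0 = -5 + 0 = -5$)
$G = 2 \sqrt{237}$ ($G = \sqrt{-5 + 953} = \sqrt{948} = 2 \sqrt{237} \approx 30.79$)
$\left(-2935 - 4952\right) \left(G + \left(63 - 1861\right)\right) = \left(-2935 - 4952\right) \left(2 \sqrt{237} + \left(63 - 1861\right)\right) = - 7887 \left(2 \sqrt{237} - 1798\right) = - 7887 \left(-1798 + 2 \sqrt{237}\right) = 14180826 - 15774 \sqrt{237}$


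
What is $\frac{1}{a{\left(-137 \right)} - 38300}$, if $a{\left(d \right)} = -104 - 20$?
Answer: $- \frac{1}{38424} \approx -2.6025 \cdot 10^{-5}$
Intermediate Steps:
$a{\left(d \right)} = -124$
$\frac{1}{a{\left(-137 \right)} - 38300} = \frac{1}{-124 - 38300} = \frac{1}{-38424} = - \frac{1}{38424}$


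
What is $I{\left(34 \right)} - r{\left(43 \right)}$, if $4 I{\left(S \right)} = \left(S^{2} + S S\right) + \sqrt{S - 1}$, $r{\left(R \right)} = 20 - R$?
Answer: $601 + \frac{\sqrt{33}}{4} \approx 602.44$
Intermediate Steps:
$I{\left(S \right)} = \frac{S^{2}}{2} + \frac{\sqrt{-1 + S}}{4}$ ($I{\left(S \right)} = \frac{\left(S^{2} + S S\right) + \sqrt{S - 1}}{4} = \frac{\left(S^{2} + S^{2}\right) + \sqrt{-1 + S}}{4} = \frac{2 S^{2} + \sqrt{-1 + S}}{4} = \frac{\sqrt{-1 + S} + 2 S^{2}}{4} = \frac{S^{2}}{2} + \frac{\sqrt{-1 + S}}{4}$)
$I{\left(34 \right)} - r{\left(43 \right)} = \left(\frac{34^{2}}{2} + \frac{\sqrt{-1 + 34}}{4}\right) - \left(20 - 43\right) = \left(\frac{1}{2} \cdot 1156 + \frac{\sqrt{33}}{4}\right) - \left(20 - 43\right) = \left(578 + \frac{\sqrt{33}}{4}\right) - -23 = \left(578 + \frac{\sqrt{33}}{4}\right) + 23 = 601 + \frac{\sqrt{33}}{4}$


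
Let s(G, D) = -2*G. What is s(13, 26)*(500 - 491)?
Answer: -234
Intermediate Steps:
s(13, 26)*(500 - 491) = (-2*13)*(500 - 491) = -26*9 = -234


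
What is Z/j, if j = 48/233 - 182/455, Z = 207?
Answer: -241155/226 ≈ -1067.1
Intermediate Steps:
j = -226/1165 (j = 48*(1/233) - 182*1/455 = 48/233 - 2/5 = -226/1165 ≈ -0.19399)
Z/j = 207/(-226/1165) = 207*(-1165/226) = -241155/226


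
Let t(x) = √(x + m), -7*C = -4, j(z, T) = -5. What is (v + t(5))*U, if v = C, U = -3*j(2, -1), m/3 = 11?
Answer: 60/7 + 15*√38 ≈ 101.04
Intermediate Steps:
m = 33 (m = 3*11 = 33)
C = 4/7 (C = -⅐*(-4) = 4/7 ≈ 0.57143)
U = 15 (U = -3*(-5) = 15)
t(x) = √(33 + x) (t(x) = √(x + 33) = √(33 + x))
v = 4/7 ≈ 0.57143
(v + t(5))*U = (4/7 + √(33 + 5))*15 = (4/7 + √38)*15 = 60/7 + 15*√38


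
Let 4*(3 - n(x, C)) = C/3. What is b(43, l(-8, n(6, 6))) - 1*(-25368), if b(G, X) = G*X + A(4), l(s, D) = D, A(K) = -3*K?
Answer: 50927/2 ≈ 25464.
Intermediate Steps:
n(x, C) = 3 - C/12 (n(x, C) = 3 - C/(4*3) = 3 - C/12)
b(G, X) = -12 + G*X (b(G, X) = G*X - 3*4 = G*X - 12 = -12 + G*X)
b(43, l(-8, n(6, 6))) - 1*(-25368) = (-12 + 43*(3 - 1/12*6)) - 1*(-25368) = (-12 + 43*(3 - 1/2)) + 25368 = (-12 + 43*(5/2)) + 25368 = (-12 + 215/2) + 25368 = 191/2 + 25368 = 50927/2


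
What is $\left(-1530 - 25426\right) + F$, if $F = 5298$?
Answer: $-21658$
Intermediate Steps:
$\left(-1530 - 25426\right) + F = \left(-1530 - 25426\right) + 5298 = -26956 + 5298 = -21658$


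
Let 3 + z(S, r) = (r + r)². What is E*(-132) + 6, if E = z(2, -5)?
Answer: -12798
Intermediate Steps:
z(S, r) = -3 + 4*r² (z(S, r) = -3 + (r + r)² = -3 + (2*r)² = -3 + 4*r²)
E = 97 (E = -3 + 4*(-5)² = -3 + 4*25 = -3 + 100 = 97)
E*(-132) + 6 = 97*(-132) + 6 = -12804 + 6 = -12798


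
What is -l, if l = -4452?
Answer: 4452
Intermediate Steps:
-l = -1*(-4452) = 4452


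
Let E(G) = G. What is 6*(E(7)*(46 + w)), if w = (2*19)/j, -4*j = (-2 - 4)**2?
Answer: 5264/3 ≈ 1754.7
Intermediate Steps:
j = -9 (j = -(-2 - 4)**2/4 = -1/4*(-6)**2 = -1/4*36 = -9)
w = -38/9 (w = (2*19)/(-9) = 38*(-1/9) = -38/9 ≈ -4.2222)
6*(E(7)*(46 + w)) = 6*(7*(46 - 38/9)) = 6*(7*(376/9)) = 6*(2632/9) = 5264/3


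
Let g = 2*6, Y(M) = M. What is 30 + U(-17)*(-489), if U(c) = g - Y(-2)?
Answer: -6816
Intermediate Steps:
g = 12
U(c) = 14 (U(c) = 12 - 1*(-2) = 12 + 2 = 14)
30 + U(-17)*(-489) = 30 + 14*(-489) = 30 - 6846 = -6816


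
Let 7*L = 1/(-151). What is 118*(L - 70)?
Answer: -8730938/1057 ≈ -8260.1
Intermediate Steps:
L = -1/1057 (L = (⅐)/(-151) = (⅐)*(-1/151) = -1/1057 ≈ -0.00094607)
118*(L - 70) = 118*(-1/1057 - 70) = 118*(-73991/1057) = -8730938/1057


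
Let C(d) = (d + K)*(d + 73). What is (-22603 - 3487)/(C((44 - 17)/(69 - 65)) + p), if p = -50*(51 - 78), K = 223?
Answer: -417440/314761 ≈ -1.3262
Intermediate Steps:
C(d) = (73 + d)*(223 + d) (C(d) = (d + 223)*(d + 73) = (223 + d)*(73 + d) = (73 + d)*(223 + d))
p = 1350 (p = -50*(-27) = 1350)
(-22603 - 3487)/(C((44 - 17)/(69 - 65)) + p) = (-22603 - 3487)/((16279 + ((44 - 17)/(69 - 65))**2 + 296*((44 - 17)/(69 - 65))) + 1350) = -26090/((16279 + (27/4)**2 + 296*(27/4)) + 1350) = -26090/((16279 + 729/16 + 1998) + 1350) = -26090/(293161/16 + 1350) = -26090/314761/16 = -26090*16/314761 = -417440/314761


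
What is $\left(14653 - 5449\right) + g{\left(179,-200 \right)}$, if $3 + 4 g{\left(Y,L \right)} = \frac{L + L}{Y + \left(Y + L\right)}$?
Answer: $\frac{2908027}{316} \approx 9202.6$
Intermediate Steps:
$g{\left(Y,L \right)} = - \frac{3}{4} + \frac{L}{2 \left(L + 2 Y\right)}$ ($g{\left(Y,L \right)} = - \frac{3}{4} + \frac{\left(L + L\right) \frac{1}{Y + \left(Y + L\right)}}{4} = - \frac{3}{4} + \frac{2 L \frac{1}{Y + \left(L + Y\right)}}{4} = - \frac{3}{4} + \frac{2 L \frac{1}{L + 2 Y}}{4} = - \frac{3}{4} + \frac{L}{2 \left(L + 2 Y\right)}$)
$\left(14653 - 5449\right) + g{\left(179,-200 \right)} = \left(14653 - 5449\right) + \frac{\left(-1\right) \left(-200\right) - 1074}{4 \left(-200 + 2 \cdot 179\right)} = \left(14653 - 5449\right) + \frac{200 - 1074}{4 \left(-200 + 358\right)} = 9204 + \frac{1}{4} \cdot \frac{1}{158} \left(-874\right) = 9204 - \frac{437}{316} = \frac{2908027}{316}$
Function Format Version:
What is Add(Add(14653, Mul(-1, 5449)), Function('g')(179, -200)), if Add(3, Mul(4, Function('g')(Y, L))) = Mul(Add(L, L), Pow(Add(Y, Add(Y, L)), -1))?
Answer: Rational(2908027, 316) ≈ 9202.6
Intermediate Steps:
Function('g')(Y, L) = Add(Rational(-3, 4), Mul(Rational(1, 2), L, Pow(Add(L, Mul(2, Y)), -1))) (Function('g')(Y, L) = Add(Rational(-3, 4), Mul(Rational(1, 4), Mul(Add(L, L), Pow(Add(Y, Add(Y, L)), -1)))) = Add(Rational(-3, 4), Mul(Rational(1, 4), Mul(Mul(2, L), Pow(Add(Y, Add(L, Y)), -1)))) = Add(Rational(-3, 4), Mul(Rational(1, 4), Mul(Mul(2, L), Pow(Add(L, Mul(2, Y)), -1)))) = Add(Rational(-3, 4), Mul(Rational(1, 4), Mul(2, L, Pow(Add(L, Mul(2, Y)), -1)))) = Add(Rational(-3, 4), Mul(Rational(1, 2), L, Pow(Add(L, Mul(2, Y)), -1))))
Add(Add(14653, Mul(-1, 5449)), Function('g')(179, -200)) = Add(Add(14653, Mul(-1, 5449)), Mul(Rational(1, 4), Pow(Add(-200, Mul(2, 179)), -1), Add(Mul(-1, -200), Mul(-6, 179)))) = Add(Add(14653, -5449), Mul(Rational(1, 4), Pow(Add(-200, 358), -1), Add(200, -1074))) = Add(9204, Mul(Rational(1, 4), Pow(158, -1), -874)) = Add(9204, Mul(Rational(1, 4), Rational(1, 158), -874)) = Add(9204, Rational(-437, 316)) = Rational(2908027, 316)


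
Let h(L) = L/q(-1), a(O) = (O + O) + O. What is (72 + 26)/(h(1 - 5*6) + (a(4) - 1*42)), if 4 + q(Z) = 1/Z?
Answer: -490/121 ≈ -4.0496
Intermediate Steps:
q(Z) = -4 + 1/Z
a(O) = 3*O (a(O) = 2*O + O = 3*O)
h(L) = -L/5 (h(L) = L/(-4 + 1/(-1)) = L/(-4 - 1) = L/(-5) = L*(-1/5) = -L/5)
(72 + 26)/(h(1 - 5*6) + (a(4) - 1*42)) = (72 + 26)/(-(1 - 5*6)/5 + (3*4 - 1*42)) = 98/(-(1 - 30)/5 + (12 - 42)) = 98/(-1/5*(-29) - 30) = 98/(29/5 - 30) = 98/(-121/5) = -5/121*98 = -490/121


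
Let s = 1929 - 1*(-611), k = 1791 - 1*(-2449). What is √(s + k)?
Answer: 2*√1695 ≈ 82.341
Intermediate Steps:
k = 4240 (k = 1791 + 2449 = 4240)
s = 2540 (s = 1929 + 611 = 2540)
√(s + k) = √(2540 + 4240) = √6780 = 2*√1695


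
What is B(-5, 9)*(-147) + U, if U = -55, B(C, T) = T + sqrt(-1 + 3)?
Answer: -1378 - 147*sqrt(2) ≈ -1585.9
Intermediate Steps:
B(C, T) = T + sqrt(2)
B(-5, 9)*(-147) + U = (9 + sqrt(2))*(-147) - 55 = (-1323 - 147*sqrt(2)) - 55 = -1378 - 147*sqrt(2)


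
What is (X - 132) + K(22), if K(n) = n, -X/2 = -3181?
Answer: 6252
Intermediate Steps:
X = 6362 (X = -2*(-3181) = 6362)
(X - 132) + K(22) = (6362 - 132) + 22 = 6230 + 22 = 6252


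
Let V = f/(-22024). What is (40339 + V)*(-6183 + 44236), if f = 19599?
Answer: 33806533952461/22024 ≈ 1.5350e+9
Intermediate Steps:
V = -19599/22024 (V = 19599/(-22024) = 19599*(-1/22024) = -19599/22024 ≈ -0.88989)
(40339 + V)*(-6183 + 44236) = (40339 - 19599/22024)*(-6183 + 44236) = (888406537/22024)*38053 = 33806533952461/22024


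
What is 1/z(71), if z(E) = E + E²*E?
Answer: 1/357982 ≈ 2.7934e-6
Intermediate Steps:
z(E) = E + E³
1/z(71) = 1/(71 + 71³) = 1/(71 + 357911) = 1/357982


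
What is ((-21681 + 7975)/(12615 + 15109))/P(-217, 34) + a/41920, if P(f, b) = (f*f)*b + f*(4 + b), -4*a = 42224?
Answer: -208095928191/826389783760 ≈ -0.25181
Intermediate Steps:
a = -10556 (a = -¼*42224 = -10556)
P(f, b) = b*f² + f*(4 + b) (P(f, b) = f²*b + f*(4 + b) = b*f² + f*(4 + b))
((-21681 + 7975)/(12615 + 15109))/P(-217, 34) + a/41920 = ((-21681 + 7975)/(12615 + 15109))/((-217*(4 + 34 + 34*(-217)))) - 10556/41920 = (-13706/27724)/((-217*(4 + 34 - 7378))) - 10556*1/41920 = (-13706*1/27724)/((-217*(-7340))) - 2639/10480 = -6853/13862/1592780 - 2639/10480 = -6853/13862*1/1592780 - 2639/10480 = -979/3154159480 - 2639/10480 = -208095928191/826389783760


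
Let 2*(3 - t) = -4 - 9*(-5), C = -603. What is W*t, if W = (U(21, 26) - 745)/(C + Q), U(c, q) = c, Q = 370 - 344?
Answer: -12670/577 ≈ -21.958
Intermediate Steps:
Q = 26
t = -35/2 (t = 3 - (-4 - 9*(-5))/2 = 3 - (-4 + 45)/2 = 3 - 1/2*41 = 3 - 41/2 = -35/2 ≈ -17.500)
W = 724/577 (W = (21 - 745)/(-603 + 26) = -724/(-577) = -724*(-1/577) = 724/577 ≈ 1.2548)
W*t = (724/577)*(-35/2) = -12670/577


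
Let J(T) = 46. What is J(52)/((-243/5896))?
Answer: -271216/243 ≈ -1116.1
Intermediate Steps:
J(52)/((-243/5896)) = 46/((-243/5896)) = 46/((-243*1/5896)) = 46/(-243/5896) = 46*(-5896/243) = -271216/243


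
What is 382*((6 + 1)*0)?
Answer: 0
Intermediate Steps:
382*((6 + 1)*0) = 382*(7*0) = 382*0 = 0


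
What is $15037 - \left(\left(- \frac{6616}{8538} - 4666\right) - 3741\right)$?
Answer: $\frac{100085744}{4269} \approx 23445.0$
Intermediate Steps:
$15037 - \left(\left(- \frac{6616}{8538} - 4666\right) - 3741\right) = 15037 - \left(\left(\left(-6616\right) \frac{1}{8538} + \left(-4984 + 318\right)\right) - 3741\right) = 15037 - \left(\left(- \frac{3308}{4269} - 4666\right) - 3741\right) = 15037 - \left(- \frac{19922462}{4269} - 3741\right) = 15037 - - \frac{35892791}{4269} = 15037 + \frac{35892791}{4269} = \frac{100085744}{4269}$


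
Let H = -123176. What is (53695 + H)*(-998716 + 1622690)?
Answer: -43354337494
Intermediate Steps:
(53695 + H)*(-998716 + 1622690) = (53695 - 123176)*(-998716 + 1622690) = -69481*623974 = -43354337494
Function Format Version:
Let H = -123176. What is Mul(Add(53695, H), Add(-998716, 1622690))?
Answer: -43354337494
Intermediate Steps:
Mul(Add(53695, H), Add(-998716, 1622690)) = Mul(Add(53695, -123176), Add(-998716, 1622690)) = Mul(-69481, 623974) = -43354337494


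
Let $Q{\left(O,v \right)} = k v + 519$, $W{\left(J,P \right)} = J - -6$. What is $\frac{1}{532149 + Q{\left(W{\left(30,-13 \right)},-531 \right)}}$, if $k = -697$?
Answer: $\frac{1}{902775} \approx 1.1077 \cdot 10^{-6}$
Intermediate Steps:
$W{\left(J,P \right)} = 6 + J$ ($W{\left(J,P \right)} = J + 6 = 6 + J$)
$Q{\left(O,v \right)} = 519 - 697 v$ ($Q{\left(O,v \right)} = - 697 v + 519 = 519 - 697 v$)
$\frac{1}{532149 + Q{\left(W{\left(30,-13 \right)},-531 \right)}} = \frac{1}{532149 + \left(519 - -370107\right)} = \frac{1}{532149 + \left(519 + 370107\right)} = \frac{1}{532149 + 370626} = \frac{1}{902775}$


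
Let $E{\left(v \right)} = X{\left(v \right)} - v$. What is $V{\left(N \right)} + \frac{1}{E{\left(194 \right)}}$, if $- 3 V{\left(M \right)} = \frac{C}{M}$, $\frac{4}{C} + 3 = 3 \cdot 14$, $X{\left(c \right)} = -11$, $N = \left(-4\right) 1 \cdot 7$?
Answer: $- \frac{614}{167895} \approx -0.003657$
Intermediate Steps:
$N = -28$ ($N = \left(-4\right) 7 = -28$)
$C = \frac{4}{39}$ ($C = \frac{4}{-3 + 3 \cdot 14} = \frac{4}{-3 + 42} = \frac{4}{39} \approx 0.10256$)
$V{\left(M \right)} = - \frac{4}{117 M}$ ($V{\left(M \right)} = - \frac{\frac{4}{39} \frac{1}{M}}{3} = - \frac{4}{117 M}$)
$E{\left(v \right)} = -11 - v$
$V{\left(N \right)} + \frac{1}{E{\left(194 \right)}} = - \frac{4}{117 \left(-28\right)} + \frac{1}{-11 - 194} = \left(- \frac{4}{117}\right) \left(- \frac{1}{28}\right) + \frac{1}{-11 - 194} = \frac{1}{819} + \frac{1}{-205} = \frac{1}{819} - \frac{1}{205} = - \frac{614}{167895}$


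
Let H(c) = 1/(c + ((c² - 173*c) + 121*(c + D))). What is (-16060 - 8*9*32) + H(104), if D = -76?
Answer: -67652977/3684 ≈ -18364.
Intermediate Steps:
H(c) = 1/(-9196 + c² - 51*c) (H(c) = 1/(c + ((c² - 173*c) + 121*(c - 76))) = 1/(c + ((c² - 173*c) + 121*(-76 + c))) = 1/(c + ((c² - 173*c) + (-9196 + 121*c))) = 1/(c + (-9196 + c² - 52*c)) = 1/(-9196 + c² - 51*c))
(-16060 - 8*9*32) + H(104) = (-16060 - 8*9*32) + 1/(-9196 + 104² - 51*104) = (-16060 - 72*32) + 1/(-9196 + 10816 - 5304) = (-16060 - 2304) + 1/(-3684) = -18364 - 1/3684 = -67652977/3684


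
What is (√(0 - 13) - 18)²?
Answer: (18 - I*√13)² ≈ 311.0 - 129.8*I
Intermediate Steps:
(√(0 - 13) - 18)² = (√(-13) - 18)² = (I*√13 - 18)² = (-18 + I*√13)²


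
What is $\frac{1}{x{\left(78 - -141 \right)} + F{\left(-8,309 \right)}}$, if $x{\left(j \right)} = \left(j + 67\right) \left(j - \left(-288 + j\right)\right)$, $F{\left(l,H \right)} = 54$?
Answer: $\frac{1}{82422} \approx 1.2133 \cdot 10^{-5}$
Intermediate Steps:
$x{\left(j \right)} = 19296 + 288 j$ ($x{\left(j \right)} = \left(67 + j\right) 288 = 19296 + 288 j$)
$\frac{1}{x{\left(78 - -141 \right)} + F{\left(-8,309 \right)}} = \frac{1}{\left(19296 + 288 \left(78 - -141\right)\right) + 54} = \frac{1}{\left(19296 + 288 \left(78 + 141\right)\right) + 54} = \frac{1}{\left(19296 + 288 \cdot 219\right) + 54} = \frac{1}{\left(19296 + 63072\right) + 54} = \frac{1}{82368 + 54} = \frac{1}{82422}$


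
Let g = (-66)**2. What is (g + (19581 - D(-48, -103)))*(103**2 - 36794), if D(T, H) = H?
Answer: -629487400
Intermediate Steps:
g = 4356
(g + (19581 - D(-48, -103)))*(103**2 - 36794) = (4356 + (19581 - 1*(-103)))*(103**2 - 36794) = (4356 + (19581 + 103))*(10609 - 36794) = (4356 + 19684)*(-26185) = 24040*(-26185) = -629487400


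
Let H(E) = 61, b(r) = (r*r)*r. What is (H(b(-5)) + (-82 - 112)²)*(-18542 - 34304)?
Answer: -1992135662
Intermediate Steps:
b(r) = r³ (b(r) = r²*r = r³)
(H(b(-5)) + (-82 - 112)²)*(-18542 - 34304) = (61 + (-82 - 112)²)*(-18542 - 34304) = (61 + (-194)²)*(-52846) = (61 + 37636)*(-52846) = 37697*(-52846) = -1992135662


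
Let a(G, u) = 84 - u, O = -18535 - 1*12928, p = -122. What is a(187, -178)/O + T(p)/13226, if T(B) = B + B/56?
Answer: -206422787/11651629864 ≈ -0.017716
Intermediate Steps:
T(B) = 57*B/56 (T(B) = B + B*(1/56) = B + B/56 = 57*B/56)
O = -31463 (O = -18535 - 12928 = -31463)
a(187, -178)/O + T(p)/13226 = (84 - 1*(-178))/(-31463) + ((57/56)*(-122))/13226 = (84 + 178)*(-1/31463) - 3477/28*1/13226 = 262*(-1/31463) - 3477/370328 = -262/31463 - 3477/370328 = -206422787/11651629864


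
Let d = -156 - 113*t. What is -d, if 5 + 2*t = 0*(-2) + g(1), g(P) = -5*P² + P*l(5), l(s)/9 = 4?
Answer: 1625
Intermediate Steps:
l(s) = 36 (l(s) = 9*4 = 36)
g(P) = -5*P² + 36*P (g(P) = -5*P² + P*36 = -5*P² + 36*P)
t = 13 (t = -5/2 + (0*(-2) + 1*(36 - 5*1))/2 = -5/2 + (0 + 1*(36 - 5))/2 = -5/2 + (0 + 1*31)/2 = -5/2 + (0 + 31)/2 = -5/2 + (½)*31 = -5/2 + 31/2 = 13)
d = -1625 (d = -156 - 113*13 = -156 - 1469 = -1625)
-d = -1*(-1625) = 1625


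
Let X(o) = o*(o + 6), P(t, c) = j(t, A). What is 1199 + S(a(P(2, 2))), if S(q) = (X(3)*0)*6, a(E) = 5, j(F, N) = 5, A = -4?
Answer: 1199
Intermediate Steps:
P(t, c) = 5
X(o) = o*(6 + o)
S(q) = 0 (S(q) = ((3*(6 + 3))*0)*6 = ((3*9)*0)*6 = (27*0)*6 = 0*6 = 0)
1199 + S(a(P(2, 2))) = 1199 + 0 = 1199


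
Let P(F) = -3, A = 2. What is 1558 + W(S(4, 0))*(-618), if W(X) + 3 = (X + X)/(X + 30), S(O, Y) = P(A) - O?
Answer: 87128/23 ≈ 3788.2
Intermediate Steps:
S(O, Y) = -3 - O
W(X) = -3 + 2*X/(30 + X) (W(X) = -3 + (X + X)/(X + 30) = -3 + (2*X)/(30 + X) = -3 + 2*X/(30 + X))
1558 + W(S(4, 0))*(-618) = 1558 + ((-90 - (-3 - 1*4))/(30 + (-3 - 1*4)))*(-618) = 1558 + ((-90 - (-3 - 4))/(30 + (-3 - 4)))*(-618) = 1558 + ((-90 - 1*(-7))/(30 - 7))*(-618) = 1558 + ((-90 + 7)/23)*(-618) = 1558 + ((1/23)*(-83))*(-618) = 1558 - 83/23*(-618) = 1558 + 51294/23 = 87128/23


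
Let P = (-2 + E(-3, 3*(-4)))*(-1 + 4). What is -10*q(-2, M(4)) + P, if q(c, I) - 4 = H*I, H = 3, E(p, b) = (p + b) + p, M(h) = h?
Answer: -220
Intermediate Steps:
E(p, b) = b + 2*p (E(p, b) = (b + p) + p = b + 2*p)
P = -60 (P = (-2 + (3*(-4) + 2*(-3)))*(-1 + 4) = (-2 + (-12 - 6))*3 = (-2 - 18)*3 = -20*3 = -60)
q(c, I) = 4 + 3*I
-10*q(-2, M(4)) + P = -10*(4 + 3*4) - 60 = -10*(4 + 12) - 60 = -10*16 - 60 = -160 - 60 = -220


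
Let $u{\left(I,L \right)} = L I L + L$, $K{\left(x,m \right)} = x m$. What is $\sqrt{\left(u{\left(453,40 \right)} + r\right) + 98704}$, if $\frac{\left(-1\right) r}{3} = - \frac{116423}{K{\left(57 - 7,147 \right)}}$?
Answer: $\frac{\sqrt{4035598446}}{70} \approx 907.52$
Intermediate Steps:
$K{\left(x,m \right)} = m x$
$r = \frac{116423}{2450}$ ($r = - 3 \left(- \frac{116423}{147 \left(57 - 7\right)}\right) = - 3 \left(- \frac{116423}{147 \cdot 50}\right) = - 3 \left(- \frac{116423}{7350}\right) = - 3 \left(\left(-116423\right) \frac{1}{7350}\right) = \left(-3\right) \left(- \frac{116423}{7350}\right) = \frac{116423}{2450} \approx 47.52$)
$u{\left(I,L \right)} = L + I L^{2}$ ($u{\left(I,L \right)} = I L L + L = I L^{2} + L = L + I L^{2}$)
$\sqrt{\left(u{\left(453,40 \right)} + r\right) + 98704} = \sqrt{\left(40 \left(1 + 453 \cdot 40\right) + \frac{116423}{2450}\right) + 98704} = \sqrt{\left(40 \left(1 + 18120\right) + \frac{116423}{2450}\right) + 98704} = \sqrt{\left(40 \cdot 18121 + \frac{116423}{2450}\right) + 98704} = \sqrt{\left(724840 + \frac{116423}{2450}\right) + 98704} = \sqrt{\frac{1775974423}{2450} + 98704} = \sqrt{\frac{2017799223}{2450}} = \frac{\sqrt{4035598446}}{70}$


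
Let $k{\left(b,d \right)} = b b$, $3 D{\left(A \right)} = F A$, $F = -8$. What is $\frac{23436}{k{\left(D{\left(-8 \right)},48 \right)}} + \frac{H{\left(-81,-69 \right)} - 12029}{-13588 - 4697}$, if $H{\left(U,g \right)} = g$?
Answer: $\frac{42459769}{814080} \approx 52.157$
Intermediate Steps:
$D{\left(A \right)} = - \frac{8 A}{3}$ ($D{\left(A \right)} = \frac{\left(-8\right) A}{3} = - \frac{8 A}{3}$)
$k{\left(b,d \right)} = b^{2}$
$\frac{23436}{k{\left(D{\left(-8 \right)},48 \right)}} + \frac{H{\left(-81,-69 \right)} - 12029}{-13588 - 4697} = \frac{23436}{\left(\left(- \frac{8}{3}\right) \left(-8\right)\right)^{2}} + \frac{-69 - 12029}{-13588 - 4697} = \frac{23436}{\left(\frac{64}{3}\right)^{2}} - \frac{12098}{-18285} = \frac{23436}{\frac{4096}{9}} - - \frac{526}{795} = 23436 \cdot \frac{9}{4096} + \frac{526}{795} = \frac{52731}{1024} + \frac{526}{795} = \frac{42459769}{814080}$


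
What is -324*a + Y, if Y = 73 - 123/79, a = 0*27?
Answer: 5644/79 ≈ 71.443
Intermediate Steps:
a = 0
Y = 5644/79 (Y = 73 - 123/79 = 5644/79 ≈ 71.443)
-324*a + Y = -324*0 + 5644/79 = 0 + 5644/79 = 5644/79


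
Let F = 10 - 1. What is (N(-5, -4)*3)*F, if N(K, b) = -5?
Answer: -135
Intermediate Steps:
F = 9
(N(-5, -4)*3)*F = -5*3*9 = -15*9 = -135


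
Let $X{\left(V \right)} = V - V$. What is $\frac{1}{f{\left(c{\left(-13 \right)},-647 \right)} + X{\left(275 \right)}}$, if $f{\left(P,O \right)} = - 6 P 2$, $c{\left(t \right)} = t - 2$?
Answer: $\frac{1}{180} \approx 0.0055556$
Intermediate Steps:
$c{\left(t \right)} = -2 + t$
$f{\left(P,O \right)} = - 12 P$
$X{\left(V \right)} = 0$
$\frac{1}{f{\left(c{\left(-13 \right)},-647 \right)} + X{\left(275 \right)}} = \frac{1}{- 12 \left(-2 - 13\right) + 0} = \frac{1}{\left(-12\right) \left(-15\right) + 0} = \frac{1}{180 + 0} = \frac{1}{180}$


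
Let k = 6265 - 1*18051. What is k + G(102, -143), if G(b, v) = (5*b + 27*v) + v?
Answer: -15280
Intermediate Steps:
G(b, v) = 5*b + 28*v
k = -11786 (k = 6265 - 18051 = -11786)
k + G(102, -143) = -11786 + (5*102 + 28*(-143)) = -11786 + (510 - 4004) = -11786 - 3494 = -15280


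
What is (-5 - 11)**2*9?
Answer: 2304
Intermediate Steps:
(-5 - 11)**2*9 = (-16)**2*9 = 256*9 = 2304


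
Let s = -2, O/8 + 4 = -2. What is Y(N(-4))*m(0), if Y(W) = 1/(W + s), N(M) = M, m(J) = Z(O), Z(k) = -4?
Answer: ⅔ ≈ 0.66667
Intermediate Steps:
O = -48 (O = -32 + 8*(-2) = -32 - 16 = -48)
m(J) = -4
Y(W) = 1/(-2 + W) (Y(W) = 1/(W - 2) = 1/(-2 + W))
Y(N(-4))*m(0) = -4/(-2 - 4) = -4/(-6) = -⅙*(-4) = ⅔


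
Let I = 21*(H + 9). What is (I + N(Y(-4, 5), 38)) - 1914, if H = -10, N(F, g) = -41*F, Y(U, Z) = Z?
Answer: -2140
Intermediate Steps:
I = -21 (I = 21*(-10 + 9) = 21*(-1) = -21)
(I + N(Y(-4, 5), 38)) - 1914 = (-21 - 41*5) - 1914 = (-21 - 205) - 1914 = -226 - 1914 = -2140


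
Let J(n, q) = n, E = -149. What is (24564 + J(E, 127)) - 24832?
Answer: -417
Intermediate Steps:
(24564 + J(E, 127)) - 24832 = (24564 - 149) - 24832 = 24415 - 24832 = -417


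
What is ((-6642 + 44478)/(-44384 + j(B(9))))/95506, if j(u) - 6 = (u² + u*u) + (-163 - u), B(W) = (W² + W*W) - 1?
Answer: 3153/56826070 ≈ 5.5485e-5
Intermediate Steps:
B(W) = -1 + 2*W² (B(W) = (W² + W²) - 1 = 2*W² - 1 = -1 + 2*W²)
j(u) = -157 - u + 2*u² (j(u) = 6 + ((u² + u*u) + (-163 - u)) = 6 + ((u² + u²) + (-163 - u)) = 6 + (2*u² + (-163 - u)) = 6 + (-163 - u + 2*u²) = -157 - u + 2*u²)
((-6642 + 44478)/(-44384 + j(B(9))))/95506 = ((-6642 + 44478)/(-44384 + (-157 - (-1 + 2*9²) + 2*(-1 + 2*9²)²)))/95506 = (37836/(-44384 + (-157 - (-1 + 2*81) + 2*(-1 + 2*81)²)))*(1/95506) = (37836/(-44384 + (-157 - (-1 + 162) + 2*(-1 + 162)²)))*(1/95506) = (37836/(-44384 + (-157 - 1*161 + 2*161²)))*(1/95506) = (37836/(-44384 + (-157 - 161 + 2*25921)))*(1/95506) = (37836/(-44384 + (-157 - 161 + 51842)))*(1/95506) = (37836/(-44384 + 51524))*(1/95506) = (37836/7140)*(1/95506) = (37836*(1/7140))*(1/95506) = (3153/595)*(1/95506) = 3153/56826070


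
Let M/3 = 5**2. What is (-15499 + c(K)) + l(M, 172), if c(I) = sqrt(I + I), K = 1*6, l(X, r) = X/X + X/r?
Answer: -2665581/172 + 2*sqrt(3) ≈ -15494.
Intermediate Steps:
M = 75 (M = 3*5**2 = 3*25 = 75)
l(X, r) = 1 + X/r
K = 6
c(I) = sqrt(2)*sqrt(I) (c(I) = sqrt(2*I) = sqrt(2)*sqrt(I))
(-15499 + c(K)) + l(M, 172) = (-15499 + sqrt(2)*sqrt(6)) + (75 + 172)/172 = (-15499 + 2*sqrt(3)) + (1/172)*247 = (-15499 + 2*sqrt(3)) + 247/172 = -2665581/172 + 2*sqrt(3)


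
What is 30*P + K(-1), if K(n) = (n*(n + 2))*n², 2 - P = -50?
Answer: 1559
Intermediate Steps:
P = 52 (P = 2 - 1*(-50) = 2 + 50 = 52)
K(n) = n³*(2 + n) (K(n) = (n*(2 + n))*n² = n³*(2 + n))
30*P + K(-1) = 30*52 + (-1)³*(2 - 1) = 1560 - 1*1 = 1560 - 1 = 1559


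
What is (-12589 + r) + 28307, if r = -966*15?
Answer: 1228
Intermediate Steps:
r = -14490
(-12589 + r) + 28307 = (-12589 - 14490) + 28307 = -27079 + 28307 = 1228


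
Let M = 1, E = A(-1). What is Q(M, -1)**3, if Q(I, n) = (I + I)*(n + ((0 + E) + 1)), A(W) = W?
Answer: -8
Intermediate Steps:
E = -1
Q(I, n) = 2*I*n (Q(I, n) = (I + I)*(n + ((0 - 1) + 1)) = (2*I)*(n + (-1 + 1)) = (2*I)*(n + 0) = (2*I)*n = 2*I*n)
Q(M, -1)**3 = (2*1*(-1))**3 = (-2)**3 = -8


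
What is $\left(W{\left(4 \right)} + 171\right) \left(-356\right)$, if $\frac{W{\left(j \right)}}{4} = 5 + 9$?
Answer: $-80812$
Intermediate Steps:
$W{\left(j \right)} = 56$ ($W{\left(j \right)} = 4 \left(5 + 9\right) = 4 \cdot 14 = 56$)
$\left(W{\left(4 \right)} + 171\right) \left(-356\right) = \left(56 + 171\right) \left(-356\right) = 227 \left(-356\right) = -80812$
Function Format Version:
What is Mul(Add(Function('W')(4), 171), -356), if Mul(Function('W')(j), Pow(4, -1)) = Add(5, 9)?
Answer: -80812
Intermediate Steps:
Function('W')(j) = 56 (Function('W')(j) = Mul(4, Add(5, 9)) = Mul(4, 14) = 56)
Mul(Add(Function('W')(4), 171), -356) = Mul(Add(56, 171), -356) = Mul(227, -356) = -80812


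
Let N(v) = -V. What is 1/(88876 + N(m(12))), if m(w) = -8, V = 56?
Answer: 1/88820 ≈ 1.1259e-5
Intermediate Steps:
N(v) = -56 (N(v) = -1*56 = -56)
1/(88876 + N(m(12))) = 1/(88876 - 56) = 1/88820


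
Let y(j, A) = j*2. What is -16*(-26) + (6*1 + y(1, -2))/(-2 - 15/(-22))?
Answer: 11888/29 ≈ 409.93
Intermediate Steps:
y(j, A) = 2*j
-16*(-26) + (6*1 + y(1, -2))/(-2 - 15/(-22)) = -16*(-26) + (6*1 + 2*1)/(-2 - 15/(-22)) = 416 + (6 + 2)/(-2 - 15*(-1/22)) = 416 + 8/(-2 + 15/22) = 416 + 8/(-29/22) = 416 + 8*(-22/29) = 416 - 176/29 = 11888/29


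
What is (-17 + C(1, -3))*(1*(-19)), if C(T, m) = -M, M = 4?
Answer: 399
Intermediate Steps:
C(T, m) = -4 (C(T, m) = -1*4 = -4)
(-17 + C(1, -3))*(1*(-19)) = (-17 - 4)*(1*(-19)) = -21*(-19) = 399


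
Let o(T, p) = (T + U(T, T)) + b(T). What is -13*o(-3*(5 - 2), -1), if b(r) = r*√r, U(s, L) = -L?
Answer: 351*I ≈ 351.0*I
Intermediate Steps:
b(r) = r^(3/2)
o(T, p) = T^(3/2) (o(T, p) = (T - T) + T^(3/2) = 0 + T^(3/2) = T^(3/2))
-13*o(-3*(5 - 2), -1) = -13*(-3*I*√3*(5 - 2)^(3/2)) = -13*(-27*I) = -(-351)*I = 351*I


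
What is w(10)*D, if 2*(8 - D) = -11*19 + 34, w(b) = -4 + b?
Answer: 573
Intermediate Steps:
D = 191/2 (D = 8 - (-11*19 + 34)/2 = 8 - (-209 + 34)/2 = 8 - ½*(-175) = 8 + 175/2 = 191/2 ≈ 95.500)
w(10)*D = (-4 + 10)*(191/2) = 6*(191/2) = 573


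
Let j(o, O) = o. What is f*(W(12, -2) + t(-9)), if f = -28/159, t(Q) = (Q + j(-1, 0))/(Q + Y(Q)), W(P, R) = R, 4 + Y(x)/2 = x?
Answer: 16/53 ≈ 0.30189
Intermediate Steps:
Y(x) = -8 + 2*x
t(Q) = (-1 + Q)/(-8 + 3*Q) (t(Q) = (Q - 1)/(Q + (-8 + 2*Q)) = (-1 + Q)/(-8 + 3*Q))
f = -28/159 (f = -28*1/159 = -28/159 ≈ -0.17610)
f*(W(12, -2) + t(-9)) = -28*(-2 + (-1 - 9)/(-8 + 3*(-9)))/159 = -28*(-2 - 10/(-8 - 27))/159 = -28*(-2 - 10/(-35))/159 = -28*(-2 - 1/35*(-10))/159 = -28*(-2 + 2/7)/159 = -28/159*(-12/7) = 16/53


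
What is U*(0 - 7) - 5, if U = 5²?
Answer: -180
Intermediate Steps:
U = 25
U*(0 - 7) - 5 = 25*(0 - 7) - 5 = 25*(-7) - 5 = -175 - 5 = -180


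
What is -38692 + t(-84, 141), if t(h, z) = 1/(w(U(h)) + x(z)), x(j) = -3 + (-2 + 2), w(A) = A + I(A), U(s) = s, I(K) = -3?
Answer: -3482281/90 ≈ -38692.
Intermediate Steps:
w(A) = -3 + A (w(A) = A - 3 = -3 + A)
x(j) = -3 (x(j) = -3 + 0 = -3)
t(h, z) = 1/(-6 + h) (t(h, z) = 1/((-3 + h) - 3) = 1/(-6 + h))
-38692 + t(-84, 141) = -38692 + 1/(-6 - 84) = -38692 + 1/(-90) = -38692 - 1/90 = -3482281/90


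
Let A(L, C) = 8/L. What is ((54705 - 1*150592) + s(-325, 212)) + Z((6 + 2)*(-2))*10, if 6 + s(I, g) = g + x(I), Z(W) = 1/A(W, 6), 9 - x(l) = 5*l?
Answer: -94067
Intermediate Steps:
x(l) = 9 - 5*l
Z(W) = W/8 (Z(W) = 1/(8/W) = W/8)
s(I, g) = 3 + g - 5*I (s(I, g) = -6 + (g + (9 - 5*I)) = -6 + (9 + g - 5*I) = 3 + g - 5*I)
((54705 - 1*150592) + s(-325, 212)) + Z((6 + 2)*(-2))*10 = ((54705 - 1*150592) + (3 + 212 - 5*(-325))) + (((6 + 2)*(-2))/8)*10 = ((54705 - 150592) + (3 + 212 + 1625)) + ((8*(-2))/8)*10 = (-95887 + 1840) + ((⅛)*(-16))*10 = -94047 - 2*10 = -94047 - 20 = -94067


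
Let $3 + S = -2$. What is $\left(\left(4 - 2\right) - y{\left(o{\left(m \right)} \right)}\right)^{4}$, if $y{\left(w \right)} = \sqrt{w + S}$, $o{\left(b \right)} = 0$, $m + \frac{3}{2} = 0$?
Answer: $\left(2 - i \sqrt{5}\right)^{4} \approx -79.0 + 17.889 i$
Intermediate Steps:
$m = - \frac{3}{2}$ ($m = - \frac{3}{2} + 0 = - \frac{3}{2} \approx -1.5$)
$S = -5$ ($S = -3 - 2 = -5$)
$y{\left(w \right)} = \sqrt{-5 + w}$ ($y{\left(w \right)} = \sqrt{w - 5} = \sqrt{-5 + w}$)
$\left(\left(4 - 2\right) - y{\left(o{\left(m \right)} \right)}\right)^{4} = \left(\left(4 - 2\right) - \sqrt{-5 + 0}\right)^{4} = \left(\left(4 - 2\right) - \sqrt{-5}\right)^{4} = \left(2 - i \sqrt{5}\right)^{4}$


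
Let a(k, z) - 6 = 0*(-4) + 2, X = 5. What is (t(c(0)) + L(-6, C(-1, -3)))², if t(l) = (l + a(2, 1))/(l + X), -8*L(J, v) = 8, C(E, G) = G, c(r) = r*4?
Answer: 9/25 ≈ 0.36000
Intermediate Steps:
c(r) = 4*r
L(J, v) = -1 (L(J, v) = -⅛*8 = -1)
a(k, z) = 8 (a(k, z) = 6 + (0*(-4) + 2) = 6 + (0 + 2) = 6 + 2 = 8)
t(l) = (8 + l)/(5 + l) (t(l) = (l + 8)/(l + 5) = (8 + l)/(5 + l))
(t(c(0)) + L(-6, C(-1, -3)))² = ((8 + 4*0)/(5 + 4*0) - 1)² = ((8 + 0)/(5 + 0) - 1)² = (8/5 - 1)² = (⅗)² = 9/25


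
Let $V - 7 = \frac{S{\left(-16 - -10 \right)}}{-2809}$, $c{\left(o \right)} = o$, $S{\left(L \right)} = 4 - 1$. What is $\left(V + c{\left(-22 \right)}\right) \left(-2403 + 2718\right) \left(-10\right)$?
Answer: $\frac{132734700}{2809} \approx 47253.0$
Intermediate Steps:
$S{\left(L \right)} = 3$ ($S{\left(L \right)} = 4 - 1 = 3$)
$V = \frac{19660}{2809}$ ($V = 7 + \frac{3}{-2809} = 7 + 3 \left(- \frac{1}{2809}\right) = 7 - \frac{3}{2809} = \frac{19660}{2809} \approx 6.9989$)
$\left(V + c{\left(-22 \right)}\right) \left(-2403 + 2718\right) \left(-10\right) = \left(\frac{19660}{2809} - 22\right) \left(-2403 + 2718\right) \left(-10\right) = \left(- \frac{42138}{2809}\right) 315 \left(-10\right) = \left(- \frac{13273470}{2809}\right) \left(-10\right) = \frac{132734700}{2809}$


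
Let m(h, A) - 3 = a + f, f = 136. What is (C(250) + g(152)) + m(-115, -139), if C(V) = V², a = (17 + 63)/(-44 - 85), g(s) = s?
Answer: 8099959/129 ≈ 62790.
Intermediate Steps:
a = -80/129 (a = 80/(-129) = 80*(-1/129) = -80/129 ≈ -0.62016)
m(h, A) = 17851/129 (m(h, A) = 3 + (-80/129 + 136) = 3 + 17464/129 = 17851/129)
(C(250) + g(152)) + m(-115, -139) = (250² + 152) + 17851/129 = (62500 + 152) + 17851/129 = 62652 + 17851/129 = 8099959/129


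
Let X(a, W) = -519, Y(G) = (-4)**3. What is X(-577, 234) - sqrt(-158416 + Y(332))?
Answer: -519 - 4*I*sqrt(9905) ≈ -519.0 - 398.1*I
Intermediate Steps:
Y(G) = -64
X(-577, 234) - sqrt(-158416 + Y(332)) = -519 - sqrt(-158416 - 64) = -519 - sqrt(-158480) = -519 - 4*I*sqrt(9905)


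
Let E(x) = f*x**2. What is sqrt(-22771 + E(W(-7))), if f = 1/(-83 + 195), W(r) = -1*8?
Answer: I*sqrt(1115751)/7 ≈ 150.9*I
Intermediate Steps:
W(r) = -8
f = 1/112 ≈ 0.0089286
E(x) = x**2/112
sqrt(-22771 + E(W(-7))) = sqrt(-22771 + (1/112)*(-8)**2) = sqrt(-22771 + (1/112)*64) = sqrt(-22771 + 4/7) = sqrt(-159393/7) = I*sqrt(1115751)/7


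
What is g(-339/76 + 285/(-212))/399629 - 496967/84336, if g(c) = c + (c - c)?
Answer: -199993135205789/33939033123408 ≈ -5.8927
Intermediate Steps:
g(c) = c (g(c) = c + 0 = c)
g(-339/76 + 285/(-212))/399629 - 496967/84336 = (-339/76 + 285/(-212))/399629 - 496967/84336 = (-339*1/76 + 285*(-1/212))*(1/399629) - 496967*1/84336 = (-339/76 - 285/212)*(1/399629) - 496967/84336 = -11691/2014*1/399629 - 496967/84336 = -11691/804852806 - 496967/84336 = -199993135205789/33939033123408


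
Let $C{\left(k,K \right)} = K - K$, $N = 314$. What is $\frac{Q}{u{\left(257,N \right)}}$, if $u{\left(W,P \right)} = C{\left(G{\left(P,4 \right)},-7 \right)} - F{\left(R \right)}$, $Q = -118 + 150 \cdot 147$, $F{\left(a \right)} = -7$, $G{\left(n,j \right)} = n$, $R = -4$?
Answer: $\frac{21932}{7} \approx 3133.1$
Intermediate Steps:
$C{\left(k,K \right)} = 0$
$Q = 21932$ ($Q = -118 + 22050 = 21932$)
$u{\left(W,P \right)} = 7$ ($u{\left(W,P \right)} = 0 - -7 = 0 + 7 = 7$)
$\frac{Q}{u{\left(257,N \right)}} = \frac{21932}{7}$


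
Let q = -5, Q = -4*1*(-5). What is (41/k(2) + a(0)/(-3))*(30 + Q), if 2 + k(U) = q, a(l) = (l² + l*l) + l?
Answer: -2050/7 ≈ -292.86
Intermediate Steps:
Q = 20 (Q = -4*(-5) = 20)
a(l) = l + 2*l² (a(l) = (l² + l²) + l = 2*l² + l = l + 2*l²)
k(U) = -7 (k(U) = -2 - 5 = -7)
(41/k(2) + a(0)/(-3))*(30 + Q) = (41/(-7) + (0*(1 + 2*0))/(-3))*(30 + 20) = (41*(-⅐) + (0*(1 + 0))*(-⅓))*50 = (-41/7 + (0*1)*(-⅓))*50 = (-41/7 + 0*(-⅓))*50 = (-41/7 + 0)*50 = -41/7*50 = -2050/7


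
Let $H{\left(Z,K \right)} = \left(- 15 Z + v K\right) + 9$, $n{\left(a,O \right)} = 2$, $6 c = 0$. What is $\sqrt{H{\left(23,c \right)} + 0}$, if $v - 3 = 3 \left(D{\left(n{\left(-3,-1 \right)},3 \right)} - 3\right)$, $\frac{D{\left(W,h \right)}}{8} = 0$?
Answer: $4 i \sqrt{21} \approx 18.33 i$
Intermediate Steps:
$c = 0$ ($c = \frac{1}{6} \cdot 0 = 0$)
$D{\left(W,h \right)} = 0$ ($D{\left(W,h \right)} = 8 \cdot 0 = 0$)
$v = -6$ ($v = 3 + 3 \left(0 - 3\right) = 3 + 3 \left(-3\right) = 3 - 9 = -6$)
$H{\left(Z,K \right)} = 9 - 15 Z - 6 K$ ($H{\left(Z,K \right)} = \left(- 15 Z - 6 K\right) + 9 = 9 - 15 Z - 6 K$)
$\sqrt{H{\left(23,c \right)} + 0} = \sqrt{\left(9 - 345 - 0\right) + 0} = \sqrt{\left(9 - 345 + 0\right) + 0} = \sqrt{-336 + 0} = \sqrt{-336} = 4 i \sqrt{21}$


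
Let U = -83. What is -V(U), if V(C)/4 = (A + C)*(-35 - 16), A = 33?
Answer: -10200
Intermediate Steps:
V(C) = -6732 - 204*C (V(C) = 4*((33 + C)*(-35 - 16)) = 4*((33 + C)*(-51)) = 4*(-1683 - 51*C) = -6732 - 204*C)
-V(U) = -(-6732 - 204*(-83)) = -(-6732 + 16932) = -1*10200 = -10200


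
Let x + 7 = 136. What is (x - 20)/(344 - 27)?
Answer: 109/317 ≈ 0.34385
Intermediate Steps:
x = 129 (x = -7 + 136 = 129)
(x - 20)/(344 - 27) = (129 - 20)/(344 - 27) = 109/317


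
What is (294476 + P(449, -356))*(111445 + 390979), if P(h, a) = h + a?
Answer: 147998535256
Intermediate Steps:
P(h, a) = a + h
(294476 + P(449, -356))*(111445 + 390979) = (294476 + (-356 + 449))*(111445 + 390979) = (294476 + 93)*502424 = 294569*502424 = 147998535256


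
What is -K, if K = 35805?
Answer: -35805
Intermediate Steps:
-K = -1*35805 = -35805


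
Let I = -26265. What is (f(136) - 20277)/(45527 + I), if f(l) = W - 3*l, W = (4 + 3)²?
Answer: -10318/9631 ≈ -1.0713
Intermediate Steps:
W = 49 (W = 7² = 49)
f(l) = 49 - 3*l
(f(136) - 20277)/(45527 + I) = ((49 - 3*136) - 20277)/(45527 - 26265) = ((49 - 408) - 20277)/19262 = (-359 - 20277)*(1/19262) = -20636*1/19262 = -10318/9631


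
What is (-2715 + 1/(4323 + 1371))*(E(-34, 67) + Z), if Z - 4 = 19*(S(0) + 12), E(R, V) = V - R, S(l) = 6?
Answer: -2303422141/1898 ≈ -1.2136e+6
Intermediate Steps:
Z = 346 (Z = 4 + 19*(6 + 12) = 4 + 19*18 = 4 + 342 = 346)
(-2715 + 1/(4323 + 1371))*(E(-34, 67) + Z) = (-2715 + 1/(4323 + 1371))*((67 - 1*(-34)) + 346) = (-2715 + 1/5694)*((67 + 34) + 346) = (-2715 + 1/5694)*(101 + 346) = -15459209/5694*447 = -2303422141/1898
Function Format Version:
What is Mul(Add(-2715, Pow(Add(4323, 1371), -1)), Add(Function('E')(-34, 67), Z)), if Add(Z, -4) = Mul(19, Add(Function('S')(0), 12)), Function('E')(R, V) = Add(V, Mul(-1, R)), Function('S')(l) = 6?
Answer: Rational(-2303422141, 1898) ≈ -1.2136e+6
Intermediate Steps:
Z = 346 (Z = Add(4, Mul(19, Add(6, 12))) = Add(4, Mul(19, 18)) = Add(4, 342) = 346)
Mul(Add(-2715, Pow(Add(4323, 1371), -1)), Add(Function('E')(-34, 67), Z)) = Mul(Add(-2715, Pow(Add(4323, 1371), -1)), Add(Add(67, Mul(-1, -34)), 346)) = Mul(Add(-2715, Pow(5694, -1)), Add(Add(67, 34), 346)) = Mul(Add(-2715, Rational(1, 5694)), Add(101, 346)) = Mul(Rational(-15459209, 5694), 447) = Rational(-2303422141, 1898)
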